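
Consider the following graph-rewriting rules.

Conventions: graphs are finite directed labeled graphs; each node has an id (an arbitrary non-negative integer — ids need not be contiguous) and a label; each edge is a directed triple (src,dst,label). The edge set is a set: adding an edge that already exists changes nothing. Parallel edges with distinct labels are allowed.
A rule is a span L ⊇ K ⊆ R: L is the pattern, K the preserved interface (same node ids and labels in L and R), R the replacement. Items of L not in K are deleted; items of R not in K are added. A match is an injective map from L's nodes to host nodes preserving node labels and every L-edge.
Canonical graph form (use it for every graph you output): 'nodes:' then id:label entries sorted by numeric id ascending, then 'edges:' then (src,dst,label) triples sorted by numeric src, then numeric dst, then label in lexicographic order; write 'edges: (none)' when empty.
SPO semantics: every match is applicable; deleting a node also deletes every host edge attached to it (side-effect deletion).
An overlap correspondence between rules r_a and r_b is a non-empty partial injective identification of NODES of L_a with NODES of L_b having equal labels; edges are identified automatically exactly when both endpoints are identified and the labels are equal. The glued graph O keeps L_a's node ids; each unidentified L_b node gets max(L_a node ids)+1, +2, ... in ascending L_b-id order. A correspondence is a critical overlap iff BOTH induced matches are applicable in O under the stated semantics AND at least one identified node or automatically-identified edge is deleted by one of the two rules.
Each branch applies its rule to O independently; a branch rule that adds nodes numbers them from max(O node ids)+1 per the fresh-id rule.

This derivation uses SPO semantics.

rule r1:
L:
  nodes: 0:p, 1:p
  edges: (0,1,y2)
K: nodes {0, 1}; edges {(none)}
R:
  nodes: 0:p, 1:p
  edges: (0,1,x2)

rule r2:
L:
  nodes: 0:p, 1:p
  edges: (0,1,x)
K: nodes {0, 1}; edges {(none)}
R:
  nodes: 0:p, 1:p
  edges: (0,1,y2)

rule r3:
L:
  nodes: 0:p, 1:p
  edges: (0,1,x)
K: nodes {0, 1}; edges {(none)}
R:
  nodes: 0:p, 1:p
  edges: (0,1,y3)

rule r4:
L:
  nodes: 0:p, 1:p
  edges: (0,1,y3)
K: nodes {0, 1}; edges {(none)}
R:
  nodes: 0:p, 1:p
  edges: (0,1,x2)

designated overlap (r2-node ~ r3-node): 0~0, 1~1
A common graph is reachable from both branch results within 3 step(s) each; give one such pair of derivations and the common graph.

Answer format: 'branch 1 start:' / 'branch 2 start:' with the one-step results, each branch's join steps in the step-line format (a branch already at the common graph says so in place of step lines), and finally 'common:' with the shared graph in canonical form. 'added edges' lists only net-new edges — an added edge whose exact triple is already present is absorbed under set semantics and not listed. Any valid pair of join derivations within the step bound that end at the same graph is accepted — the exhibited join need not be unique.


branch 1 start:
nodes: 0:p, 1:p
edges: (0,1,y2)
branch 2 start:
nodes: 0:p, 1:p
edges: (0,1,y3)
branch 1 step 1: rule r1; match: 0->0, 1->1; deleted nodes (none); deleted edges (0,1,y2); added nodes (none); added edges (0,1,x2); result: nodes: 0:p, 1:p edges: (0,1,x2)
branch 2 step 1: rule r4; match: 0->0, 1->1; deleted nodes (none); deleted edges (0,1,y3); added nodes (none); added edges (0,1,x2); result: nodes: 0:p, 1:p edges: (0,1,x2)
common:
nodes: 0:p, 1:p
edges: (0,1,x2)


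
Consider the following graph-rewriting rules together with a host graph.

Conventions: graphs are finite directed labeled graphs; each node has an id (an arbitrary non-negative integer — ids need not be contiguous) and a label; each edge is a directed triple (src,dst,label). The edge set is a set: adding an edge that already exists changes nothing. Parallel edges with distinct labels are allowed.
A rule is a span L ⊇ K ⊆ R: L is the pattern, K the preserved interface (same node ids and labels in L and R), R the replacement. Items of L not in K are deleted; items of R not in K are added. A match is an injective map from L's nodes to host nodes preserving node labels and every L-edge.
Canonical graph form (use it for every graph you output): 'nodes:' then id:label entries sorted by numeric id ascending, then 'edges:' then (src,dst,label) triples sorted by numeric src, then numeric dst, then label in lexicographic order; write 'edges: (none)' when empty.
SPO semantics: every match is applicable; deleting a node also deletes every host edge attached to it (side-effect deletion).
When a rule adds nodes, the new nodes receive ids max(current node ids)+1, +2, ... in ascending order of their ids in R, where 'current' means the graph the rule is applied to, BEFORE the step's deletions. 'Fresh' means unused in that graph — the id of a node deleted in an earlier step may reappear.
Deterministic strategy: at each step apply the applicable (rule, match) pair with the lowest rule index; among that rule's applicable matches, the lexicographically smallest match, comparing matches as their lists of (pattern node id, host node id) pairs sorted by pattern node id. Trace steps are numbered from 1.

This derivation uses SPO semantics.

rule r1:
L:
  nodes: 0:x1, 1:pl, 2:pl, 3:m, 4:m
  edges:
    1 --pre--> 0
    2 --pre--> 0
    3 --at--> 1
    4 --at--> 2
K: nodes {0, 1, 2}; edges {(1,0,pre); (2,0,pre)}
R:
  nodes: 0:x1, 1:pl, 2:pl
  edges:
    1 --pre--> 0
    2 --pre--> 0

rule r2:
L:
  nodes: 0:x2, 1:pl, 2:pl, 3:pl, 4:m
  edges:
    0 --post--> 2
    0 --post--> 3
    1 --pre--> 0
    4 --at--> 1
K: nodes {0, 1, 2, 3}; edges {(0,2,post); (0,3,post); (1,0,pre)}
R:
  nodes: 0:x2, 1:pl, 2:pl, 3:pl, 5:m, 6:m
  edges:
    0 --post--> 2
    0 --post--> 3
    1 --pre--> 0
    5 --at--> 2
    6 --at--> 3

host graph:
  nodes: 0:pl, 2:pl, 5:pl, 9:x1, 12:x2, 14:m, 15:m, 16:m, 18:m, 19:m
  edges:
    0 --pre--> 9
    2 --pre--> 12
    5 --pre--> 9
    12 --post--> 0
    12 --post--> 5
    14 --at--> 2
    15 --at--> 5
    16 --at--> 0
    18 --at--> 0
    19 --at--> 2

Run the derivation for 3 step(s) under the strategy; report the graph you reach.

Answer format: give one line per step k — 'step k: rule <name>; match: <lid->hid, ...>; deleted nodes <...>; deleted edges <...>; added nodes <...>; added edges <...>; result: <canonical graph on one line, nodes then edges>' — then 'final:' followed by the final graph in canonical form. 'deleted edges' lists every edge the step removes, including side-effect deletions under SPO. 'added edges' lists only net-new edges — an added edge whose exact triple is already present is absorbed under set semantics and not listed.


step 1: rule r1; match: 0->9, 1->0, 2->5, 3->16, 4->15; deleted nodes 15, 16; deleted edges (15,5,at); (16,0,at); added nodes (none); added edges (none); result: nodes: 0:pl, 2:pl, 5:pl, 9:x1, 12:x2, 14:m, 18:m, 19:m edges: (0,9,pre); (2,12,pre); (5,9,pre); (12,0,post); (12,5,post); (14,2,at); (18,0,at); (19,2,at)
step 2: rule r2; match: 0->12, 1->2, 2->0, 3->5, 4->14; deleted nodes 14; deleted edges (14,2,at); added nodes 20, 21; added edges (20,0,at); (21,5,at); result: nodes: 0:pl, 2:pl, 5:pl, 9:x1, 12:x2, 18:m, 19:m, 20:m, 21:m edges: (0,9,pre); (2,12,pre); (5,9,pre); (12,0,post); (12,5,post); (18,0,at); (19,2,at); (20,0,at); (21,5,at)
step 3: rule r1; match: 0->9, 1->0, 2->5, 3->18, 4->21; deleted nodes 18, 21; deleted edges (18,0,at); (21,5,at); added nodes (none); added edges (none); result: nodes: 0:pl, 2:pl, 5:pl, 9:x1, 12:x2, 19:m, 20:m edges: (0,9,pre); (2,12,pre); (5,9,pre); (12,0,post); (12,5,post); (19,2,at); (20,0,at)
final:
nodes: 0:pl, 2:pl, 5:pl, 9:x1, 12:x2, 19:m, 20:m
edges: (0,9,pre); (2,12,pre); (5,9,pre); (12,0,post); (12,5,post); (19,2,at); (20,0,at)


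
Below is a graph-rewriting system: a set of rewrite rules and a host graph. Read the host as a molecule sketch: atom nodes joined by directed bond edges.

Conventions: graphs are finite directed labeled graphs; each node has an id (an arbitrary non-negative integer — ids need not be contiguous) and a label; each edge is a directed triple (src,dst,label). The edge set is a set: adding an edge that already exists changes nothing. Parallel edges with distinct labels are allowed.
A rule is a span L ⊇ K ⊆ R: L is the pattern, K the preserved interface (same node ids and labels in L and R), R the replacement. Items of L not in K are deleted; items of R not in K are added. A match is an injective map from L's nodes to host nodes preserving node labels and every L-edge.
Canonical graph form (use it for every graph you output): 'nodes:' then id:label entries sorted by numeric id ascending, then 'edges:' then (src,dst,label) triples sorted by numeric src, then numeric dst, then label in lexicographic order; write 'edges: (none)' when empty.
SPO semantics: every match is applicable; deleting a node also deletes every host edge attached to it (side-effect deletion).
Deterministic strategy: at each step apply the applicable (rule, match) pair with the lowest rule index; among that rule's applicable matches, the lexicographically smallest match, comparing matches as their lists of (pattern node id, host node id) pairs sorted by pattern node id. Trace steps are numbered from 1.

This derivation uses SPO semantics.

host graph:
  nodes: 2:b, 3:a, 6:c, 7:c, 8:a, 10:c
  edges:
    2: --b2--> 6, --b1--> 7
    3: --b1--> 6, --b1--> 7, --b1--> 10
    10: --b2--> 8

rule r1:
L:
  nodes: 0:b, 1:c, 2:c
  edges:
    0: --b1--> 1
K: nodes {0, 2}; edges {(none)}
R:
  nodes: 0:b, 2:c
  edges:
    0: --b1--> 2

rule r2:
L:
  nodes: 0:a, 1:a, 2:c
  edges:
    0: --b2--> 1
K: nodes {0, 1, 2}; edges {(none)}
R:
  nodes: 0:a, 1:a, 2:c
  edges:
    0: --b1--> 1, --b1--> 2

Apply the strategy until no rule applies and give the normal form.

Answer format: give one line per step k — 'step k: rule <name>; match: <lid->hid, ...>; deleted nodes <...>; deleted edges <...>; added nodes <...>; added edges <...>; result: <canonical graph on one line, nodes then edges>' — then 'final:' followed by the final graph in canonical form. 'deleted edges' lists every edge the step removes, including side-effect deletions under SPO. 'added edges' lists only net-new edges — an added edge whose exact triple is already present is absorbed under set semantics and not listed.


step 1: rule r1; match: 0->2, 1->7, 2->6; deleted nodes 7; deleted edges (2,7,b1); (3,7,b1); added nodes (none); added edges (2,6,b1); result: nodes: 2:b, 3:a, 6:c, 8:a, 10:c edges: (2,6,b1); (2,6,b2); (3,6,b1); (3,10,b1); (10,8,b2)
step 2: rule r1; match: 0->2, 1->6, 2->10; deleted nodes 6; deleted edges (2,6,b1); (2,6,b2); (3,6,b1); added nodes (none); added edges (2,10,b1); result: nodes: 2:b, 3:a, 8:a, 10:c edges: (2,10,b1); (3,10,b1); (10,8,b2)
final:
nodes: 2:b, 3:a, 8:a, 10:c
edges: (2,10,b1); (3,10,b1); (10,8,b2)


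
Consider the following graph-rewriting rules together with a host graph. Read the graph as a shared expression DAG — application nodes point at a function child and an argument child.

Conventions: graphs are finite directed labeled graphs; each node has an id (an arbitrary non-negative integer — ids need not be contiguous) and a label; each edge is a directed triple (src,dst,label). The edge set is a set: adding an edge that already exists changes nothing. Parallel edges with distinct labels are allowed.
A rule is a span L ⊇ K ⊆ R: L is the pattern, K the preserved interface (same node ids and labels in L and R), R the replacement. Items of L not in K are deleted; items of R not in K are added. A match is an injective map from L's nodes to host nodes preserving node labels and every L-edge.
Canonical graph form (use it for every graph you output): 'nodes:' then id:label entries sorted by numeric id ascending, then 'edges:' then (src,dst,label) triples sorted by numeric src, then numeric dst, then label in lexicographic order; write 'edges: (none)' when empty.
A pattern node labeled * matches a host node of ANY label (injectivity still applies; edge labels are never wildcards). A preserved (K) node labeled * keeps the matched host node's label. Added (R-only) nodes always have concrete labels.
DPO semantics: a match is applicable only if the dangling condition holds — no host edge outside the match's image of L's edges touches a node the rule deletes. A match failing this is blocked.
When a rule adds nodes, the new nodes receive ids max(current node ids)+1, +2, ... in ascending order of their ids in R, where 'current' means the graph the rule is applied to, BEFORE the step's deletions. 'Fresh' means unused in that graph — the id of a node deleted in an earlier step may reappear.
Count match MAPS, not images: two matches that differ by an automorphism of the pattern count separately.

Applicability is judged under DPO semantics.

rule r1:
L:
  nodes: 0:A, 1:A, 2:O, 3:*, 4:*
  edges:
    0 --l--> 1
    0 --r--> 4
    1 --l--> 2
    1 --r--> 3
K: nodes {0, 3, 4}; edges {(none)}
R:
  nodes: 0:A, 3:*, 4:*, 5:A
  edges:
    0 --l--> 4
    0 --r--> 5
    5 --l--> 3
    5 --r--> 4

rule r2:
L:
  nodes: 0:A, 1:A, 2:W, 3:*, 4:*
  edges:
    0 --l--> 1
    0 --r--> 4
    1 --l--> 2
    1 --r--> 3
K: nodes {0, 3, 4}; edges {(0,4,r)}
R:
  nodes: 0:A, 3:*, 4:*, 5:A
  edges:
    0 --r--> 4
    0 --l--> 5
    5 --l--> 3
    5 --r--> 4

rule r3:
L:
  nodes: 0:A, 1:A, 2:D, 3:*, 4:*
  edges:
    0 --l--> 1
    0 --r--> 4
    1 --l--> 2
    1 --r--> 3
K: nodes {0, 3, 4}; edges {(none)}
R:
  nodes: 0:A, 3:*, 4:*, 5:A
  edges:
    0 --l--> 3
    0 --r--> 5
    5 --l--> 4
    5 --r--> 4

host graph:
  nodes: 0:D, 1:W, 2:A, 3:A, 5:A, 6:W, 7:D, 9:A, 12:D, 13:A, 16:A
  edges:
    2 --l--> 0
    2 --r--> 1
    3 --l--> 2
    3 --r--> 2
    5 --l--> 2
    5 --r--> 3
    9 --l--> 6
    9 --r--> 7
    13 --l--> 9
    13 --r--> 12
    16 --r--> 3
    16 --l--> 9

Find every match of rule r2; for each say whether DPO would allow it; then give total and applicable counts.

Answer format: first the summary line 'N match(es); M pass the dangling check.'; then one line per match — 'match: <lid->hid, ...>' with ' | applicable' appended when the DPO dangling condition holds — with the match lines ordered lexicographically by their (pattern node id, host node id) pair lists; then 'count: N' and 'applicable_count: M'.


2 match(es); 0 pass the dangling check.
match: 0->13, 1->9, 2->6, 3->7, 4->12
match: 0->16, 1->9, 2->6, 3->7, 4->3
count: 2
applicable_count: 0


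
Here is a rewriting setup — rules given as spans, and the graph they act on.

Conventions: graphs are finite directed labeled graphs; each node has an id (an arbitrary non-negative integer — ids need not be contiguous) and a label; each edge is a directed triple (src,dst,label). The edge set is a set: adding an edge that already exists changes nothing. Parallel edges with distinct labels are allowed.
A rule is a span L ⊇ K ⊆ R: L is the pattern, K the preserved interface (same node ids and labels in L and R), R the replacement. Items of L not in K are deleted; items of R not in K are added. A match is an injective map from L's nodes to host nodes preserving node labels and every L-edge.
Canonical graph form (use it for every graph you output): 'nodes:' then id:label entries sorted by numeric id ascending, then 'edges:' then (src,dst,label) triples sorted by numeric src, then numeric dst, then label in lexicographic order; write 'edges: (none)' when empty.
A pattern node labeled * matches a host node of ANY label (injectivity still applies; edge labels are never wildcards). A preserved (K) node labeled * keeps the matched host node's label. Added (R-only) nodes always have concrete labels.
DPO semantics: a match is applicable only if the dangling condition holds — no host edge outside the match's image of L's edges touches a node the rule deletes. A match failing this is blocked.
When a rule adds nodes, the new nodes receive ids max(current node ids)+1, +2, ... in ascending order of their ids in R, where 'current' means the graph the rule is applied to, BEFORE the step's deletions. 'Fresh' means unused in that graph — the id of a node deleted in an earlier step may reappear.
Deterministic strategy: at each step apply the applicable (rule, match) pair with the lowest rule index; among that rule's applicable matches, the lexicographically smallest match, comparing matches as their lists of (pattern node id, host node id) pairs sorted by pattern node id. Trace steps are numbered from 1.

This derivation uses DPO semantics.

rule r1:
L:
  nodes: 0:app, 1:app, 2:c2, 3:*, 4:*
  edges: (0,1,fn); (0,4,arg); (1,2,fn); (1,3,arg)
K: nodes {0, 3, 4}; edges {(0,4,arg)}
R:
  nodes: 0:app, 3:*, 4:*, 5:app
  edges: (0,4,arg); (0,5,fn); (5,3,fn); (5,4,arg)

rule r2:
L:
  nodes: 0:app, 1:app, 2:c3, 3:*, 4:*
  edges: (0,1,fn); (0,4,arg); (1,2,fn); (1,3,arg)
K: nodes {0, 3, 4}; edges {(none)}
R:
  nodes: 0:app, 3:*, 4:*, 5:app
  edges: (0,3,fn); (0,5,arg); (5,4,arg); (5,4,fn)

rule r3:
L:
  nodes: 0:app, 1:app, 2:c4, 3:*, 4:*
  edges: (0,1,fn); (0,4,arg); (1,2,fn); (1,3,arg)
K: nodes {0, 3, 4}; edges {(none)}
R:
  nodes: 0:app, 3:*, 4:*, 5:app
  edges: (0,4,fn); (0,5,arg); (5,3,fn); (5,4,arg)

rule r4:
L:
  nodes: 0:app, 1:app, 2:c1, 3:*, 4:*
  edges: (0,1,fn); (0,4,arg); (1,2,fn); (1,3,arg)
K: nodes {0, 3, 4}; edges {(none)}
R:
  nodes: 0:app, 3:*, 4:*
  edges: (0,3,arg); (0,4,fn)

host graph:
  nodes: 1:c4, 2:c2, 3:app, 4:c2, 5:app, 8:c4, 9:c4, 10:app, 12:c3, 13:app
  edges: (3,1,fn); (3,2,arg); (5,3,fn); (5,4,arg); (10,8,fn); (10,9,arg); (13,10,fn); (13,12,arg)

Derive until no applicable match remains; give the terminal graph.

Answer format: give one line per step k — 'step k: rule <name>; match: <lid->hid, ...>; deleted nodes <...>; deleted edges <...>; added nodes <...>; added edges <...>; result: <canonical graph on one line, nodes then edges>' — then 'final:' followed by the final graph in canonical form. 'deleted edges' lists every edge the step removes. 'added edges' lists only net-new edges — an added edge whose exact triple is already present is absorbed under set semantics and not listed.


step 1: rule r3; match: 0->5, 1->3, 2->1, 3->2, 4->4; deleted nodes 1, 3; deleted edges (3,1,fn); (3,2,arg); (5,3,fn); (5,4,arg); added nodes 14; added edges (5,4,fn); (5,14,arg); (14,2,fn); (14,4,arg); result: nodes: 2:c2, 4:c2, 5:app, 8:c4, 9:c4, 10:app, 12:c3, 13:app, 14:app edges: (5,4,fn); (5,14,arg); (10,8,fn); (10,9,arg); (13,10,fn); (13,12,arg); (14,2,fn); (14,4,arg)
step 2: rule r3; match: 0->13, 1->10, 2->8, 3->9, 4->12; deleted nodes 8, 10; deleted edges (10,8,fn); (10,9,arg); (13,10,fn); (13,12,arg); added nodes 15; added edges (13,12,fn); (13,15,arg); (15,9,fn); (15,12,arg); result: nodes: 2:c2, 4:c2, 5:app, 9:c4, 12:c3, 13:app, 14:app, 15:app edges: (5,4,fn); (5,14,arg); (13,12,fn); (13,15,arg); (14,2,fn); (14,4,arg); (15,9,fn); (15,12,arg)
final:
nodes: 2:c2, 4:c2, 5:app, 9:c4, 12:c3, 13:app, 14:app, 15:app
edges: (5,4,fn); (5,14,arg); (13,12,fn); (13,15,arg); (14,2,fn); (14,4,arg); (15,9,fn); (15,12,arg)


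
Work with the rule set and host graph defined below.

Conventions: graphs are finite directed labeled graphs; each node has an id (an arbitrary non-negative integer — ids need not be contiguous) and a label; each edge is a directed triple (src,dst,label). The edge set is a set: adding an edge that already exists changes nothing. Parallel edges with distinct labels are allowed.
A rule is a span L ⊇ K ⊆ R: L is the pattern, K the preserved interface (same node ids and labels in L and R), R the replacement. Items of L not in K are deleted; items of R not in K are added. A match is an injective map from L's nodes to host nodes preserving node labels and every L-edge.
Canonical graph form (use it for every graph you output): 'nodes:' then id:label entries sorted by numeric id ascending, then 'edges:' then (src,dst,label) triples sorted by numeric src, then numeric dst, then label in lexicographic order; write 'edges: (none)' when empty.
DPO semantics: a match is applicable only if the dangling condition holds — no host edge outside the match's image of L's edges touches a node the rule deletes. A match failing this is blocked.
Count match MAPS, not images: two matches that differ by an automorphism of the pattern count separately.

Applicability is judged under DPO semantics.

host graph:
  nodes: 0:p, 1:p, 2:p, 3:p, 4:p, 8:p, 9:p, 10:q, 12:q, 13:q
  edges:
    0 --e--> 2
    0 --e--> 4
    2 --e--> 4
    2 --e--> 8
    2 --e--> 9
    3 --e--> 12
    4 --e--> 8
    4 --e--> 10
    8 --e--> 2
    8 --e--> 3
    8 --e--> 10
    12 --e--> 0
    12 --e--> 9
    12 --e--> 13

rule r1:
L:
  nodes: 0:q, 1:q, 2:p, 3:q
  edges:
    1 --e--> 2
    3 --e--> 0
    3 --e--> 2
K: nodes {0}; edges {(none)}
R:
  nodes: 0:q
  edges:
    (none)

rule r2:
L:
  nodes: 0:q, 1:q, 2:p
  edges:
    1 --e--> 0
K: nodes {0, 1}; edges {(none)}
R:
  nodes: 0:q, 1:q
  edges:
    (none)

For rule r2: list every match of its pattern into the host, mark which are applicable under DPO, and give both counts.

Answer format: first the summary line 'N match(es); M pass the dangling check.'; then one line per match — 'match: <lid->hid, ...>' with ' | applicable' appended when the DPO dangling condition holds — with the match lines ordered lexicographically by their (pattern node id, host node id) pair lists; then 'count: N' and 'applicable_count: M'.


7 match(es); 1 pass the dangling check.
match: 0->13, 1->12, 2->0
match: 0->13, 1->12, 2->1 | applicable
match: 0->13, 1->12, 2->2
match: 0->13, 1->12, 2->3
match: 0->13, 1->12, 2->4
match: 0->13, 1->12, 2->8
match: 0->13, 1->12, 2->9
count: 7
applicable_count: 1


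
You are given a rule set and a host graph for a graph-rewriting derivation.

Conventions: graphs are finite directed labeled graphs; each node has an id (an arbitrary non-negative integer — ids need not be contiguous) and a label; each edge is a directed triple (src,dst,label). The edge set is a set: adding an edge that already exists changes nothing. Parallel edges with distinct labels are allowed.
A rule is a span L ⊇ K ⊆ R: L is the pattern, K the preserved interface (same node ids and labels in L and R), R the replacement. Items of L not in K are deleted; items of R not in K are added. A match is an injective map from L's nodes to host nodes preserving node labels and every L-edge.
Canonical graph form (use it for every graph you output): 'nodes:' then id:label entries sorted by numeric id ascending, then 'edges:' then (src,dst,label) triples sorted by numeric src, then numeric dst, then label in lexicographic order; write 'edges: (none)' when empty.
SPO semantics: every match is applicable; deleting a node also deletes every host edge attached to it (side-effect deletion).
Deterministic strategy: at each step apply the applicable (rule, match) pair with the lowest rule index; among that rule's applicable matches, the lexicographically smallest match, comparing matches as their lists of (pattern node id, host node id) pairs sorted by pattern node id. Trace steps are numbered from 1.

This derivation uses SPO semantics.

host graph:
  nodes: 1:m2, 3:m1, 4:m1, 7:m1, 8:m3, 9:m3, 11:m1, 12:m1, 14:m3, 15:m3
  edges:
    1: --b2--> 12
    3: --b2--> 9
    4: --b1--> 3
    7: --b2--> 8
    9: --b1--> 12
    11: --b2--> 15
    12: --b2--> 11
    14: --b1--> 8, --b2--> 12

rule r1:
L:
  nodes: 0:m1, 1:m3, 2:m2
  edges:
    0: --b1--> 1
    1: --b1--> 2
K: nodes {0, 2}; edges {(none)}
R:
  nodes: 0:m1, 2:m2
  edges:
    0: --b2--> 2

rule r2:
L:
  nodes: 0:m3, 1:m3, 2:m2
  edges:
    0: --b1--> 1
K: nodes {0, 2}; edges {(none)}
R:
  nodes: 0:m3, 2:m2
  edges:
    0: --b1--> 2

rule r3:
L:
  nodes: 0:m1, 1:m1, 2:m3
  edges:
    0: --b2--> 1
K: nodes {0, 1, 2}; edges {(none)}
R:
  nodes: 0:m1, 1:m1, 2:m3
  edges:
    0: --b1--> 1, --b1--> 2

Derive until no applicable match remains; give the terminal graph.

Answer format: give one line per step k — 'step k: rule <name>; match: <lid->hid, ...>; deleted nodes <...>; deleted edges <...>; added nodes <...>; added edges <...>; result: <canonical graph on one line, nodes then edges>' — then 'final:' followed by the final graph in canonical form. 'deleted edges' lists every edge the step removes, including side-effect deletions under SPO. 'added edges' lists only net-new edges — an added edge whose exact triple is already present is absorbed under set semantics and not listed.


step 1: rule r2; match: 0->14, 1->8, 2->1; deleted nodes 8; deleted edges (7,8,b2); (14,8,b1); added nodes (none); added edges (14,1,b1); result: nodes: 1:m2, 3:m1, 4:m1, 7:m1, 9:m3, 11:m1, 12:m1, 14:m3, 15:m3 edges: (1,12,b2); (3,9,b2); (4,3,b1); (9,12,b1); (11,15,b2); (12,11,b2); (14,1,b1); (14,12,b2)
step 2: rule r3; match: 0->12, 1->11, 2->9; deleted nodes (none); deleted edges (12,11,b2); added nodes (none); added edges (12,9,b1); (12,11,b1); result: nodes: 1:m2, 3:m1, 4:m1, 7:m1, 9:m3, 11:m1, 12:m1, 14:m3, 15:m3 edges: (1,12,b2); (3,9,b2); (4,3,b1); (9,12,b1); (11,15,b2); (12,9,b1); (12,11,b1); (14,1,b1); (14,12,b2)
final:
nodes: 1:m2, 3:m1, 4:m1, 7:m1, 9:m3, 11:m1, 12:m1, 14:m3, 15:m3
edges: (1,12,b2); (3,9,b2); (4,3,b1); (9,12,b1); (11,15,b2); (12,9,b1); (12,11,b1); (14,1,b1); (14,12,b2)


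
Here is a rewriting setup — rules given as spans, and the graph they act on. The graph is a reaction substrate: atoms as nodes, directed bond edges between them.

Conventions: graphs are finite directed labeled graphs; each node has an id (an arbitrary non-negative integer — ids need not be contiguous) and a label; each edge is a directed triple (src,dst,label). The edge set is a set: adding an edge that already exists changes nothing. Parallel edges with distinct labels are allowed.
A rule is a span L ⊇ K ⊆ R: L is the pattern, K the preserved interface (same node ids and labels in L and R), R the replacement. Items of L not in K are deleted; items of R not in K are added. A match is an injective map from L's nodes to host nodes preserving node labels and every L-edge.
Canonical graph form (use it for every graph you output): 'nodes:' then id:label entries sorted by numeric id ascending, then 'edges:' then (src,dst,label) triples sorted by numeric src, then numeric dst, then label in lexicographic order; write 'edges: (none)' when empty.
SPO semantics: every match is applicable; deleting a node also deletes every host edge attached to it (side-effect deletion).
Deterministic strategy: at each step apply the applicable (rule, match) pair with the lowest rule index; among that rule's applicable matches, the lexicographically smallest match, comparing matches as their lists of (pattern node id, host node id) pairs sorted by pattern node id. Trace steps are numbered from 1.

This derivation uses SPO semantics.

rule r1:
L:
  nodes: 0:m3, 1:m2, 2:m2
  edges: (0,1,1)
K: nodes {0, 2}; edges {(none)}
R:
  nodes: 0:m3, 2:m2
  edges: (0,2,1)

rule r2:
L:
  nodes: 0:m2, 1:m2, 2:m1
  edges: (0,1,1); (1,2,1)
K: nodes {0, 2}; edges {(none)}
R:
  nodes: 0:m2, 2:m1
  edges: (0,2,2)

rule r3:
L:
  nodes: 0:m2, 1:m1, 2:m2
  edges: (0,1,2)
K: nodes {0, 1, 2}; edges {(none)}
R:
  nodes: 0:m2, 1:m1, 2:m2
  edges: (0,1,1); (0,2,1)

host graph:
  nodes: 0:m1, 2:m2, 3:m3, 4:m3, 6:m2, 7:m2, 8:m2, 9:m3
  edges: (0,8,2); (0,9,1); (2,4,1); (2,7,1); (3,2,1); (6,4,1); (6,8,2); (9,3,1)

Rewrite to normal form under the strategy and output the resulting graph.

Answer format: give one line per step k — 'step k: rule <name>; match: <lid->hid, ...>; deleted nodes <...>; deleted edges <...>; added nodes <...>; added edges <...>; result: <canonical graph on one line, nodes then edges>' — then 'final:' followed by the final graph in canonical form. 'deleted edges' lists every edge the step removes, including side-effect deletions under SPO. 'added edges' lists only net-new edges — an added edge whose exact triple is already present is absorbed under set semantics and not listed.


step 1: rule r1; match: 0->3, 1->2, 2->6; deleted nodes 2; deleted edges (2,4,1); (2,7,1); (3,2,1); added nodes (none); added edges (3,6,1); result: nodes: 0:m1, 3:m3, 4:m3, 6:m2, 7:m2, 8:m2, 9:m3 edges: (0,8,2); (0,9,1); (3,6,1); (6,4,1); (6,8,2); (9,3,1)
step 2: rule r1; match: 0->3, 1->6, 2->7; deleted nodes 6; deleted edges (3,6,1); (6,4,1); (6,8,2); added nodes (none); added edges (3,7,1); result: nodes: 0:m1, 3:m3, 4:m3, 7:m2, 8:m2, 9:m3 edges: (0,8,2); (0,9,1); (3,7,1); (9,3,1)
step 3: rule r1; match: 0->3, 1->7, 2->8; deleted nodes 7; deleted edges (3,7,1); added nodes (none); added edges (3,8,1); result: nodes: 0:m1, 3:m3, 4:m3, 8:m2, 9:m3 edges: (0,8,2); (0,9,1); (3,8,1); (9,3,1)
final:
nodes: 0:m1, 3:m3, 4:m3, 8:m2, 9:m3
edges: (0,8,2); (0,9,1); (3,8,1); (9,3,1)


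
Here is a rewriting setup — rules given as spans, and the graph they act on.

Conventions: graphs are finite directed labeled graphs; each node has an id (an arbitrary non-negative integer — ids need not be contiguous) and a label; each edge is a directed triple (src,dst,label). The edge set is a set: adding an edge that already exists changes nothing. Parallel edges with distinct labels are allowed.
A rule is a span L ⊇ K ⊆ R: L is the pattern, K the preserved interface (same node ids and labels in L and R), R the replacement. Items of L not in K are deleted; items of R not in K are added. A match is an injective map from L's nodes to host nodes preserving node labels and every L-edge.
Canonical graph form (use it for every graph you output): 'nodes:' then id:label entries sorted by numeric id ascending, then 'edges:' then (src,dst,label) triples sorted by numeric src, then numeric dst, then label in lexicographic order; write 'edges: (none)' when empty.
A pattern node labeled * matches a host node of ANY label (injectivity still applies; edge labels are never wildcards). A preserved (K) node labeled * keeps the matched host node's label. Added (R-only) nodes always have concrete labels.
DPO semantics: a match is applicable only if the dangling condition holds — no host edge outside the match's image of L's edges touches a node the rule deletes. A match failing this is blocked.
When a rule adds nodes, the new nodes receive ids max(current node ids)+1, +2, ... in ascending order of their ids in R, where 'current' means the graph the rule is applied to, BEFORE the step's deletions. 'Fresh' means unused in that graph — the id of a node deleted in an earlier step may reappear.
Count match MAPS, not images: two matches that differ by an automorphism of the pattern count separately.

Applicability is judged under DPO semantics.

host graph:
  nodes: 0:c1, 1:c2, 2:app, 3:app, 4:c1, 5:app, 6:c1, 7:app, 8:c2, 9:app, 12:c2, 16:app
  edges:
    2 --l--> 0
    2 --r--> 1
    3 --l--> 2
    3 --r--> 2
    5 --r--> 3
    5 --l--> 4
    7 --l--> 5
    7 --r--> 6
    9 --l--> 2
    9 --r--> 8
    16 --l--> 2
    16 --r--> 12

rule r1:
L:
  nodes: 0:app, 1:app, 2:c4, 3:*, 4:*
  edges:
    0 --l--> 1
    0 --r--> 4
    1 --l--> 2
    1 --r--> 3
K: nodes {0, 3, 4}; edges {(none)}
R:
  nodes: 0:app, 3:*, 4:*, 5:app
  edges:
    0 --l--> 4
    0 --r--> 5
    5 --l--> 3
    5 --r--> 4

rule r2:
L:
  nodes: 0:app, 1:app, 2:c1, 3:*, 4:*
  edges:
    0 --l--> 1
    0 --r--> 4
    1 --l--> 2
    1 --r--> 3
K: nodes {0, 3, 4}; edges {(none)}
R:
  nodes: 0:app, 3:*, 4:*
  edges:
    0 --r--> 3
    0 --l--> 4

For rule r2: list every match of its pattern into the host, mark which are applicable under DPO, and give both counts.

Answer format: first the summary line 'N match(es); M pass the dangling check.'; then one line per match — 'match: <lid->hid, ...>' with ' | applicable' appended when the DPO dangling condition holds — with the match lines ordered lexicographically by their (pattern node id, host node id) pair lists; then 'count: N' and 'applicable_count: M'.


3 match(es); 1 pass the dangling check.
match: 0->7, 1->5, 2->4, 3->3, 4->6 | applicable
match: 0->9, 1->2, 2->0, 3->1, 4->8
match: 0->16, 1->2, 2->0, 3->1, 4->12
count: 3
applicable_count: 1


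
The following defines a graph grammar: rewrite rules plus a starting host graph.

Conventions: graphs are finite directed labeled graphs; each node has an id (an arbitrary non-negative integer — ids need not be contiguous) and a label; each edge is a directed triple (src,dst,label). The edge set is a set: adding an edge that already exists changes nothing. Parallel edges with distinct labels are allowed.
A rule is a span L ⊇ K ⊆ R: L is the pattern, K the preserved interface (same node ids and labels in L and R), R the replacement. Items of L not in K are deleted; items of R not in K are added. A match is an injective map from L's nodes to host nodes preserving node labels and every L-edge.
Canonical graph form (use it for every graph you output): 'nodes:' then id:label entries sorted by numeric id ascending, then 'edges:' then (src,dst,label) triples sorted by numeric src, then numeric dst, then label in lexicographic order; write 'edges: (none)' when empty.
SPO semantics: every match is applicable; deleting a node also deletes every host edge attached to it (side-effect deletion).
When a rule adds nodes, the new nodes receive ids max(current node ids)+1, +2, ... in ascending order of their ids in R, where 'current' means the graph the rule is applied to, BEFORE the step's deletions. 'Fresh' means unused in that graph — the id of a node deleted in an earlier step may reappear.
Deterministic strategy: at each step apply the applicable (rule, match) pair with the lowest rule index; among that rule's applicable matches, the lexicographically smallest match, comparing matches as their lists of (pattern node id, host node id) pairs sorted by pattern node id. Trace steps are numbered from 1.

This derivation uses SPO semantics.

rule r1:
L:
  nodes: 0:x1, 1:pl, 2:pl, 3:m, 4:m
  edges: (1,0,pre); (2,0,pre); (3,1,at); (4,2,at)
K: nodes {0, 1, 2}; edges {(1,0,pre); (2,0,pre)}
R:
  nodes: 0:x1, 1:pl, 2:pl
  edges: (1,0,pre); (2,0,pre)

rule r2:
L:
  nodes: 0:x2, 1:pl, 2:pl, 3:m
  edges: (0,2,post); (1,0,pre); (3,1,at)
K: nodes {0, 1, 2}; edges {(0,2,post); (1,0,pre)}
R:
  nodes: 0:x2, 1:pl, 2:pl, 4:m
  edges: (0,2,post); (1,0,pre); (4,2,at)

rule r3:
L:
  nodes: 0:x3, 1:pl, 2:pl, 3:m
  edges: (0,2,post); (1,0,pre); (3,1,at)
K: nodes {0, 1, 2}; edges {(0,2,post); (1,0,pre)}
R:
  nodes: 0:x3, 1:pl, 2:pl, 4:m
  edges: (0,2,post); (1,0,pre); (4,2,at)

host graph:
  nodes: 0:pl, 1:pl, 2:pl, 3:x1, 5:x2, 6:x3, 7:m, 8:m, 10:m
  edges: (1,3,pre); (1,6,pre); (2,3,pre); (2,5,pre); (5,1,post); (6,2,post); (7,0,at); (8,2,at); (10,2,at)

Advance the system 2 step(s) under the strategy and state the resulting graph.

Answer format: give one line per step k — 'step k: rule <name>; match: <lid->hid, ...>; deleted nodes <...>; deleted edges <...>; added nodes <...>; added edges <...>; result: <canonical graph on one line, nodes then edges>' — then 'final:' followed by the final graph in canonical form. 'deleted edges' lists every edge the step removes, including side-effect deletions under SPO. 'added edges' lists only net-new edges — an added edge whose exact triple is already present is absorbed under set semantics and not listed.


step 1: rule r2; match: 0->5, 1->2, 2->1, 3->8; deleted nodes 8; deleted edges (8,2,at); added nodes 11; added edges (11,1,at); result: nodes: 0:pl, 1:pl, 2:pl, 3:x1, 5:x2, 6:x3, 7:m, 10:m, 11:m edges: (1,3,pre); (1,6,pre); (2,3,pre); (2,5,pre); (5,1,post); (6,2,post); (7,0,at); (10,2,at); (11,1,at)
step 2: rule r1; match: 0->3, 1->1, 2->2, 3->11, 4->10; deleted nodes 10, 11; deleted edges (10,2,at); (11,1,at); added nodes (none); added edges (none); result: nodes: 0:pl, 1:pl, 2:pl, 3:x1, 5:x2, 6:x3, 7:m edges: (1,3,pre); (1,6,pre); (2,3,pre); (2,5,pre); (5,1,post); (6,2,post); (7,0,at)
final:
nodes: 0:pl, 1:pl, 2:pl, 3:x1, 5:x2, 6:x3, 7:m
edges: (1,3,pre); (1,6,pre); (2,3,pre); (2,5,pre); (5,1,post); (6,2,post); (7,0,at)


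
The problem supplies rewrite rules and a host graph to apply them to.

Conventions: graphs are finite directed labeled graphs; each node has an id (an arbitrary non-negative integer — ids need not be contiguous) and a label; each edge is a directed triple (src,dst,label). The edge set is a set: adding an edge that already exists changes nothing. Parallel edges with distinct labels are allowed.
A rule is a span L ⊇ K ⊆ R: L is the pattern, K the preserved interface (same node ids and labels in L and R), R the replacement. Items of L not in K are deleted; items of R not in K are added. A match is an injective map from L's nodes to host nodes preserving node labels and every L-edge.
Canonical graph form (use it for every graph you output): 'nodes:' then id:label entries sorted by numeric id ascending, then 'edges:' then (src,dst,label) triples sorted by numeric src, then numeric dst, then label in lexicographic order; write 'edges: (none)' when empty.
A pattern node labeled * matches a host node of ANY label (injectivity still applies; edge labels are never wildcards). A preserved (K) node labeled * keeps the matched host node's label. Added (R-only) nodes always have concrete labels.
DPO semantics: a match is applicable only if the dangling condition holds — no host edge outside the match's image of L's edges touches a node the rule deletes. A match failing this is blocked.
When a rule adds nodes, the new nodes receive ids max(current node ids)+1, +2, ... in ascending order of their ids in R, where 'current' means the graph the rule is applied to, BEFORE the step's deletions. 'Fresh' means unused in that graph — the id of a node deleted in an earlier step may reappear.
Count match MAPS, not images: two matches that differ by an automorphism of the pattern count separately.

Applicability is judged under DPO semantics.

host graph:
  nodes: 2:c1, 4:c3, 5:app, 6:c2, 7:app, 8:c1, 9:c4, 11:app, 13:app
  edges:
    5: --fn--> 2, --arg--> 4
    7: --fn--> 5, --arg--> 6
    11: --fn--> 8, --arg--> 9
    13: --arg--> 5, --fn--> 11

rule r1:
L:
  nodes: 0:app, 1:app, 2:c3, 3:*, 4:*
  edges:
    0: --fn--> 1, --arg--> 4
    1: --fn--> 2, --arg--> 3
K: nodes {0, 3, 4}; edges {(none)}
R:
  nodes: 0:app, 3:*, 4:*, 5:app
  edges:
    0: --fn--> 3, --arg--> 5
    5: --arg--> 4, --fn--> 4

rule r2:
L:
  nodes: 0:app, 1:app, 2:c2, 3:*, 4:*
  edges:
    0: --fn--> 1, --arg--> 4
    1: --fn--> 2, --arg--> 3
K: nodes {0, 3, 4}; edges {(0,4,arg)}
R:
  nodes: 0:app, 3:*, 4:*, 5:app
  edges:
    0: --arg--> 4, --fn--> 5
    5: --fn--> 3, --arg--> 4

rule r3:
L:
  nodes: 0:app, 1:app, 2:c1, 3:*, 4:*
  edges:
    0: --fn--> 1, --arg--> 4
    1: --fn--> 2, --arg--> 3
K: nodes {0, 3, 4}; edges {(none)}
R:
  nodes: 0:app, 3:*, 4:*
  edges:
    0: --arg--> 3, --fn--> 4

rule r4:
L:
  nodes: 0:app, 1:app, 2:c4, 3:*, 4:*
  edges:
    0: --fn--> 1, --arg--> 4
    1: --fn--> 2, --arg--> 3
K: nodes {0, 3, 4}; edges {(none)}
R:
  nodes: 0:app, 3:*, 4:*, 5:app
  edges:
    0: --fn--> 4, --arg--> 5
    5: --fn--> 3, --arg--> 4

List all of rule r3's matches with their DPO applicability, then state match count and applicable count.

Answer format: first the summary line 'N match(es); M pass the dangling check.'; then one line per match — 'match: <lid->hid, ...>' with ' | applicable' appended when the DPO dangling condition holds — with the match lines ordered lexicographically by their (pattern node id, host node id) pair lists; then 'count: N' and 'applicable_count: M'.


2 match(es); 1 pass the dangling check.
match: 0->7, 1->5, 2->2, 3->4, 4->6
match: 0->13, 1->11, 2->8, 3->9, 4->5 | applicable
count: 2
applicable_count: 1


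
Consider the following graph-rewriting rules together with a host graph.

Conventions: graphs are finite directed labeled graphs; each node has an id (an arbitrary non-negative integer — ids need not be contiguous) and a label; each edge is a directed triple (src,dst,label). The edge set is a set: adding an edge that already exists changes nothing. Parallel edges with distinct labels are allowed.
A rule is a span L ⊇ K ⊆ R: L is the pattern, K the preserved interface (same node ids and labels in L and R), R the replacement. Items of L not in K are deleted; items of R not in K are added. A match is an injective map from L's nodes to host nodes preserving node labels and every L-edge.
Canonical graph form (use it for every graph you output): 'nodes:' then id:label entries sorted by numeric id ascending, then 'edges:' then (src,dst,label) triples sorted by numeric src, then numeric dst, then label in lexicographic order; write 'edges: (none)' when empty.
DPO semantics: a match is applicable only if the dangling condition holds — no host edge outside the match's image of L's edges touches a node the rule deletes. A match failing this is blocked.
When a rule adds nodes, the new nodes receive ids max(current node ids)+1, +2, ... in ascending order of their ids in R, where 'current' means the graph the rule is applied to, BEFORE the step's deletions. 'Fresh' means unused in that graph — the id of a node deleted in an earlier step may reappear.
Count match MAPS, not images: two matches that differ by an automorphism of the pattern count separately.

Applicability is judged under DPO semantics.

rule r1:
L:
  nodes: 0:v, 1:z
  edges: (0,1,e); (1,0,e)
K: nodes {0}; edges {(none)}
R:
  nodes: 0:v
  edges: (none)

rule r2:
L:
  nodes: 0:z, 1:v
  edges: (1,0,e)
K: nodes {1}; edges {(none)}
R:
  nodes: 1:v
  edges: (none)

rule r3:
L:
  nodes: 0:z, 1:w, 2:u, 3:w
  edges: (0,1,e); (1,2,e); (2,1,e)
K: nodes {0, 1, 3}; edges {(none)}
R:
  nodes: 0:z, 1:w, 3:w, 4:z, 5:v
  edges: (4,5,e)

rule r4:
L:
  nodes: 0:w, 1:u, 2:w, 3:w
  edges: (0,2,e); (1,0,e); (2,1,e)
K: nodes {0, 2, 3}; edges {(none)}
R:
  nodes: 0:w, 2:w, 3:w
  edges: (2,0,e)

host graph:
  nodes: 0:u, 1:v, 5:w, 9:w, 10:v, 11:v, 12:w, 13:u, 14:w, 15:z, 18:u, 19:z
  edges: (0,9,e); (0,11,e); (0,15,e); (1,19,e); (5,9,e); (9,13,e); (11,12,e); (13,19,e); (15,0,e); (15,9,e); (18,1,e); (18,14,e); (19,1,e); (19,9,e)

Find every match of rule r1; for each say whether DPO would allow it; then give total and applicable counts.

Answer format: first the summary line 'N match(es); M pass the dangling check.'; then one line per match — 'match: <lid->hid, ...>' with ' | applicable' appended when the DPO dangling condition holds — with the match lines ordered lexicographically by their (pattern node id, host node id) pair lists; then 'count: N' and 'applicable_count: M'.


1 match(es); 0 pass the dangling check.
match: 0->1, 1->19
count: 1
applicable_count: 0
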